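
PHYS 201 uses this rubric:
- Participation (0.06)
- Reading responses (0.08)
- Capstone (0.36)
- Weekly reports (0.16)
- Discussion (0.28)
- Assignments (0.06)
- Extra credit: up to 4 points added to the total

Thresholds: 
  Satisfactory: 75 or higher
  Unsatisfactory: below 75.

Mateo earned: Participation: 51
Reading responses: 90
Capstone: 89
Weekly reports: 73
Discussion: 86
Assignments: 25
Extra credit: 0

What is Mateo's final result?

Weighted total:
  Participation 51 × 0.06 = 3.06
  Reading responses 90 × 0.08 = 7.2
  Capstone 89 × 0.36 = 32.04
  Weekly reports 73 × 0.16 = 11.68
  Discussion 86 × 0.28 = 24.08
  Assignments 25 × 0.06 = 1.5
Sum = 79.56
Extra credit: 79.56 + 0 = 79.56
79.56 ≥ 75 → Satisfactory

Satisfactory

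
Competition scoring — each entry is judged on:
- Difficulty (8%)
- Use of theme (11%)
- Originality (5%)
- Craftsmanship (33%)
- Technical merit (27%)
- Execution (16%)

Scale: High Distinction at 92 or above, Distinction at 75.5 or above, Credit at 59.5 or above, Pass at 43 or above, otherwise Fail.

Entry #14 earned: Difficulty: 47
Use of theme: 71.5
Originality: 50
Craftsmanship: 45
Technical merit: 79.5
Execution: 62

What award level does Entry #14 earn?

Weighted total:
  Difficulty 47 × 0.08 = 3.76
  Use of theme 71.5 × 0.11 = 7.865
  Originality 50 × 0.05 = 2.5
  Craftsmanship 45 × 0.33 = 14.85
  Technical merit 79.5 × 0.27 = 21.465
  Execution 62 × 0.16 = 9.92
Sum = 60.36
60.36 is ≥ 59.5 and < 75.5 → Credit

Credit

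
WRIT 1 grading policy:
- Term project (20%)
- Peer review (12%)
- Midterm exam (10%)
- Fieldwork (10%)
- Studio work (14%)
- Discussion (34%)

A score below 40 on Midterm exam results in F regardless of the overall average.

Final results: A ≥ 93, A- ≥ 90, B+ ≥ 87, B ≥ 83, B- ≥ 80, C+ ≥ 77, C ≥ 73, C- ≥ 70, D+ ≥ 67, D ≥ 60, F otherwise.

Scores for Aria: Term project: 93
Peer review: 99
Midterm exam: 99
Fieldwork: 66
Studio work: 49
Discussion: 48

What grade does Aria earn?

Midterm exam score 99 ≥ 40: minimum met.
Weighted total:
  Term project 93 × 0.2 = 18.6
  Peer review 99 × 0.12 = 11.88
  Midterm exam 99 × 0.1 = 9.9
  Fieldwork 66 × 0.1 = 6.6
  Studio work 49 × 0.14 = 6.86
  Discussion 48 × 0.34 = 16.32
Sum = 70.16
70.16 is ≥ 70 and < 73 → C-

C-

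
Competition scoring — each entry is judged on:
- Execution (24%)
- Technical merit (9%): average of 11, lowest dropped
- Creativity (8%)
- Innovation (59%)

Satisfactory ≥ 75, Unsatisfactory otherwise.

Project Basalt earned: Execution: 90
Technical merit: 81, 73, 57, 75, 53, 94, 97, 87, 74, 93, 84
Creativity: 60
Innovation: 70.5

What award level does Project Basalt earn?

Satisfactory

Technical merit: drop 53 → average of remaining 10 = 815/10 = 81.5
Weighted total:
  Execution 90 × 0.24 = 21.6
  Technical merit 81.5 × 0.09 = 7.335
  Creativity 60 × 0.08 = 4.8
  Innovation 70.5 × 0.59 = 41.595
Sum = 75.33
75.33 ≥ 75 → Satisfactory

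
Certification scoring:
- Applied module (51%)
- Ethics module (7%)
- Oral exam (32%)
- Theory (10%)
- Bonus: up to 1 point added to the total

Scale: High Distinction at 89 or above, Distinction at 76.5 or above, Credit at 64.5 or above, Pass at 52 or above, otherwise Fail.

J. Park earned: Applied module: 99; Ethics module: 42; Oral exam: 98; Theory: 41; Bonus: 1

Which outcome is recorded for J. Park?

Weighted total:
  Applied module 99 × 0.51 = 50.49
  Ethics module 42 × 0.07 = 2.94
  Oral exam 98 × 0.32 = 31.36
  Theory 41 × 0.1 = 4.1
Sum = 88.89
Bonus: 88.89 + 1 = 89.89
89.89 ≥ 89 → High Distinction

High Distinction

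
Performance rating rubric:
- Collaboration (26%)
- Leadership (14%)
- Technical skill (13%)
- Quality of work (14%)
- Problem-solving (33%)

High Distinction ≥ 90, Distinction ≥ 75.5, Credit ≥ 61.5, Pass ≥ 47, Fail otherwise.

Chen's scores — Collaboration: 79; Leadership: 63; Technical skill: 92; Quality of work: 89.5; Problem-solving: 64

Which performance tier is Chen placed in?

Credit

Weighted total:
  Collaboration 79 × 0.26 = 20.54
  Leadership 63 × 0.14 = 8.82
  Technical skill 92 × 0.13 = 11.96
  Quality of work 89.5 × 0.14 = 12.53
  Problem-solving 64 × 0.33 = 21.12
Sum = 74.97
74.97 is ≥ 61.5 and < 75.5 → Credit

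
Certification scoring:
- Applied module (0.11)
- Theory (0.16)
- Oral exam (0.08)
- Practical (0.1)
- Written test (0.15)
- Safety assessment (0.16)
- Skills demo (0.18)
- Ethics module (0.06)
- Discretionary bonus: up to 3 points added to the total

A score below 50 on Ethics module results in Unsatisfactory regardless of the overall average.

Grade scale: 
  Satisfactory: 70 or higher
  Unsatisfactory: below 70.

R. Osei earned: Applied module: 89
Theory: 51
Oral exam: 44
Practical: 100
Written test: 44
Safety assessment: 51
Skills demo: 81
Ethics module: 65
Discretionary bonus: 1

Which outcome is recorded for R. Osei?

Unsatisfactory

Ethics module score 65 ≥ 50: minimum met.
Weighted total:
  Applied module 89 × 0.11 = 9.79
  Theory 51 × 0.16 = 8.16
  Oral exam 44 × 0.08 = 3.52
  Practical 100 × 0.1 = 10
  Written test 44 × 0.15 = 6.6
  Safety assessment 51 × 0.16 = 8.16
  Skills demo 81 × 0.18 = 14.58
  Ethics module 65 × 0.06 = 3.9
Sum = 64.71
Discretionary bonus: 64.71 + 1 = 65.71
65.71 < 70 → Unsatisfactory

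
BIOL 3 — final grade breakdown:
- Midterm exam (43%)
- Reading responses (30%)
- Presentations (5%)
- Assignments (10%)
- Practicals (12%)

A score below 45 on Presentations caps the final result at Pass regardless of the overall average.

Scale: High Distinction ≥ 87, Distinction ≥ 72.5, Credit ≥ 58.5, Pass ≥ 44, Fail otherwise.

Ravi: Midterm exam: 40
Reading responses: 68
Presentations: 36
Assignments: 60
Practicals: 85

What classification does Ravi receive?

Pass

Presentations score 36 < 45: minimum not met.
Weighted total:
  Midterm exam 40 × 0.43 = 17.2
  Reading responses 68 × 0.3 = 20.4
  Presentations 36 × 0.05 = 1.8
  Assignments 60 × 0.1 = 6
  Practicals 85 × 0.12 = 10.2
Sum = 55.6
55.6 would be Pass; cap at Pass applies → Pass.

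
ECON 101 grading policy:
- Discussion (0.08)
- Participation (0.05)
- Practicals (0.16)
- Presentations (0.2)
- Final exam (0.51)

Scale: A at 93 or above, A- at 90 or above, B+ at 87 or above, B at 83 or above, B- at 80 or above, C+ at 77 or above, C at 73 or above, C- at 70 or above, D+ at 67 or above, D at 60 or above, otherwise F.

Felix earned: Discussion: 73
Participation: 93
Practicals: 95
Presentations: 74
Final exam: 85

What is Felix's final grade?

Weighted total:
  Discussion 73 × 0.08 = 5.84
  Participation 93 × 0.05 = 4.65
  Practicals 95 × 0.16 = 15.2
  Presentations 74 × 0.2 = 14.8
  Final exam 85 × 0.51 = 43.35
Sum = 83.84
83.84 is ≥ 83 and < 87 → B

B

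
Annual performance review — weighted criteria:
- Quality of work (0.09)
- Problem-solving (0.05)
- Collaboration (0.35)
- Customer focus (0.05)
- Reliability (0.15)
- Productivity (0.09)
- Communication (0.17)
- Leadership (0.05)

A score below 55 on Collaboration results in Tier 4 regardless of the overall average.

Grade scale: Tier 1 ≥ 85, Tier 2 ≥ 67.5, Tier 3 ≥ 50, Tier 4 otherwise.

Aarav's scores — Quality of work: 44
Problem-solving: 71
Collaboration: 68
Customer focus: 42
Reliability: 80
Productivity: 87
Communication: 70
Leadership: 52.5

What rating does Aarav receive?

Tier 2

Collaboration score 68 ≥ 55: minimum met.
Weighted total:
  Quality of work 44 × 0.09 = 3.96
  Problem-solving 71 × 0.05 = 3.55
  Collaboration 68 × 0.35 = 23.8
  Customer focus 42 × 0.05 = 2.1
  Reliability 80 × 0.15 = 12
  Productivity 87 × 0.09 = 7.83
  Communication 70 × 0.17 = 11.9
  Leadership 52.5 × 0.05 = 2.625
Sum = 67.765
67.765 is ≥ 67.5 and < 85 → Tier 2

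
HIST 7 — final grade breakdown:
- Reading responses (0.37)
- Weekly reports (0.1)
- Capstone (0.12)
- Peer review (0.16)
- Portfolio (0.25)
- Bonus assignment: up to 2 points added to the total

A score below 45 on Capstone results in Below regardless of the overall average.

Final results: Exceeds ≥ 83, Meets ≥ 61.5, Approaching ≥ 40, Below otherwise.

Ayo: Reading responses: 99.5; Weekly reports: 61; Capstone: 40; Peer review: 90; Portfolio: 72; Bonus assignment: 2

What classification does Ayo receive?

Capstone score 40 < 45: minimum not met.
Weighted total:
  Reading responses 99.5 × 0.37 = 36.815
  Weekly reports 61 × 0.1 = 6.1
  Capstone 40 × 0.12 = 4.8
  Peer review 90 × 0.16 = 14.4
  Portfolio 72 × 0.25 = 18
Sum = 80.115
Bonus assignment: 80.115 + 2 = 82.115
Because the Capstone minimum was not met, the result is Below.

Below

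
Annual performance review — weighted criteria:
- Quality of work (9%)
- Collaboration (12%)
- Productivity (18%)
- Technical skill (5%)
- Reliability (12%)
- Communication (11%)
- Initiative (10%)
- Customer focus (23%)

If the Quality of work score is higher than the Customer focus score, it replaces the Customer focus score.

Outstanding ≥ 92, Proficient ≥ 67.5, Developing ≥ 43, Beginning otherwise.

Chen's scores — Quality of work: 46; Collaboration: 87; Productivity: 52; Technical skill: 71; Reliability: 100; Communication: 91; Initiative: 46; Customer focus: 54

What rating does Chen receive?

Quality of work (46) ≤ Customer focus (54), so Customer focus stays at 54.
Weighted total:
  Quality of work 46 × 0.09 = 4.14
  Collaboration 87 × 0.12 = 10.44
  Productivity 52 × 0.18 = 9.36
  Technical skill 71 × 0.05 = 3.55
  Reliability 100 × 0.12 = 12
  Communication 91 × 0.11 = 10.01
  Initiative 46 × 0.1 = 4.6
  Customer focus 54 × 0.23 = 12.42
Sum = 66.52
66.52 is ≥ 43 and < 67.5 → Developing

Developing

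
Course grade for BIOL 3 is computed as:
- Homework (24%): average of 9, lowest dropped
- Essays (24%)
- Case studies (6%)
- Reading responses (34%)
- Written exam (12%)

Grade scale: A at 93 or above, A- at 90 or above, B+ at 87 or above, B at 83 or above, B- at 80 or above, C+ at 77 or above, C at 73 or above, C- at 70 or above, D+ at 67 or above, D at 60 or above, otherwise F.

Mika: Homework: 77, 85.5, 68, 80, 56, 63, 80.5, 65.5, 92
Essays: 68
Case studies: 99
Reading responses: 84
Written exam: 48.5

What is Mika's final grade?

C

Homework: drop 56 → average of remaining 8 = 611.5/8 = 76.4375
Weighted total:
  Homework 76.4375 × 0.24 = 18.345
  Essays 68 × 0.24 = 16.32
  Case studies 99 × 0.06 = 5.94
  Reading responses 84 × 0.34 = 28.56
  Written exam 48.5 × 0.12 = 5.82
Sum = 74.985
74.985 is ≥ 73 and < 77 → C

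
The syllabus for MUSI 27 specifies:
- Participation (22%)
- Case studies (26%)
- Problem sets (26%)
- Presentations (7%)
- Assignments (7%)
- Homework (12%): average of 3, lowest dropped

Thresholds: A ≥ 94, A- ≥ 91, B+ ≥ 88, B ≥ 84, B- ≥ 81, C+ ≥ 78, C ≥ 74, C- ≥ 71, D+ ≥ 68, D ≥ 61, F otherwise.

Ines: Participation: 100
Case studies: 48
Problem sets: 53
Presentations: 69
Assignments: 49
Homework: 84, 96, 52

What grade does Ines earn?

Homework: drop 52 → average of remaining 2 = 180/2 = 90
Weighted total:
  Participation 100 × 0.22 = 22
  Case studies 48 × 0.26 = 12.48
  Problem sets 53 × 0.26 = 13.78
  Presentations 69 × 0.07 = 4.83
  Assignments 49 × 0.07 = 3.43
  Homework 90 × 0.12 = 10.8
Sum = 67.32
67.32 is ≥ 61 and < 68 → D

D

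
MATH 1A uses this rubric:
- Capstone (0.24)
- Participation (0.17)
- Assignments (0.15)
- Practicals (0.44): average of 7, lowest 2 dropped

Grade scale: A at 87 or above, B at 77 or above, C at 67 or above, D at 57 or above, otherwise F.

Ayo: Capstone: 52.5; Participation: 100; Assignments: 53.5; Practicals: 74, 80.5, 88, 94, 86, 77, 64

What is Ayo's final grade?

Practicals: drop 64, 74 → average of remaining 5 = 425.5/5 = 85.1
Weighted total:
  Capstone 52.5 × 0.24 = 12.6
  Participation 100 × 0.17 = 17
  Assignments 53.5 × 0.15 = 8.025
  Practicals 85.1 × 0.44 = 37.444
Sum = 75.069
75.069 is ≥ 67 and < 77 → C

C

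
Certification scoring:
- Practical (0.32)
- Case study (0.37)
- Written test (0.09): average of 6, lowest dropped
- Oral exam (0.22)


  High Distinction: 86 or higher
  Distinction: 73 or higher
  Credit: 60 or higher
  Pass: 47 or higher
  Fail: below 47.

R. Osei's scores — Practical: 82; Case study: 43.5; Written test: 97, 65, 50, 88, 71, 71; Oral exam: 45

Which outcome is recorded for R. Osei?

Written test: drop 50 → average of remaining 5 = 392/5 = 78.4
Weighted total:
  Practical 82 × 0.32 = 26.24
  Case study 43.5 × 0.37 = 16.095
  Written test 78.4 × 0.09 = 7.056
  Oral exam 45 × 0.22 = 9.9
Sum = 59.291
59.291 is ≥ 47 and < 60 → Pass

Pass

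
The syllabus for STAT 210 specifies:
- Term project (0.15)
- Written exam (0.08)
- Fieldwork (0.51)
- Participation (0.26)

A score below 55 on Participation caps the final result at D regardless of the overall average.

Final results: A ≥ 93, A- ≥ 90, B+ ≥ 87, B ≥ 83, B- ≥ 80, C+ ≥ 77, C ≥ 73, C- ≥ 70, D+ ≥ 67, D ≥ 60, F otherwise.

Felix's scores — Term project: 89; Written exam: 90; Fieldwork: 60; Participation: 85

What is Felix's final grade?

C

Participation score 85 ≥ 55: minimum met.
Weighted total:
  Term project 89 × 0.15 = 13.35
  Written exam 90 × 0.08 = 7.2
  Fieldwork 60 × 0.51 = 30.6
  Participation 85 × 0.26 = 22.1
Sum = 73.25
73.25 is ≥ 73 and < 77 → C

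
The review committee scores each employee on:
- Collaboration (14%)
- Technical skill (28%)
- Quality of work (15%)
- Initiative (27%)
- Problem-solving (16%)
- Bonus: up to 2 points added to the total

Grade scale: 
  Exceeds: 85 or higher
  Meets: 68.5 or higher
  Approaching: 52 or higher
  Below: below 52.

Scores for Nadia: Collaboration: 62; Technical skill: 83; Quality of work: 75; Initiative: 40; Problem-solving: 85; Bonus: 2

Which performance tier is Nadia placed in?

Meets

Weighted total:
  Collaboration 62 × 0.14 = 8.68
  Technical skill 83 × 0.28 = 23.24
  Quality of work 75 × 0.15 = 11.25
  Initiative 40 × 0.27 = 10.8
  Problem-solving 85 × 0.16 = 13.6
Sum = 67.57
Bonus: 67.57 + 2 = 69.57
69.57 is ≥ 68.5 and < 85 → Meets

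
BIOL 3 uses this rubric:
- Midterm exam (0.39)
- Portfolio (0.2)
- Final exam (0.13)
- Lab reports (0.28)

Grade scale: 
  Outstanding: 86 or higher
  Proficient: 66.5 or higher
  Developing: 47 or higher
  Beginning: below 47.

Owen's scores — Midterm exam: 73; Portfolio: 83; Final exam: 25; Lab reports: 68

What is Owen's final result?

Proficient

Weighted total:
  Midterm exam 73 × 0.39 = 28.47
  Portfolio 83 × 0.2 = 16.6
  Final exam 25 × 0.13 = 3.25
  Lab reports 68 × 0.28 = 19.04
Sum = 67.36
67.36 is ≥ 66.5 and < 86 → Proficient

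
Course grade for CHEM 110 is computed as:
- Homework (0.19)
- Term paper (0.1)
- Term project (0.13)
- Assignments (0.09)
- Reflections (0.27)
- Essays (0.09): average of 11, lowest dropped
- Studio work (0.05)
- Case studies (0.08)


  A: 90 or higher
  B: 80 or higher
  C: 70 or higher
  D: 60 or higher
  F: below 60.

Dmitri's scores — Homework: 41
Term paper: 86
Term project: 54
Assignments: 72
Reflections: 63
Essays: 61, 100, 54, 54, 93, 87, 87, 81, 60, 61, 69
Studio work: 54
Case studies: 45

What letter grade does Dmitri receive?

F

Essays: drop 54 → average of remaining 10 = 753/10 = 75.3
Weighted total:
  Homework 41 × 0.19 = 7.79
  Term paper 86 × 0.1 = 8.6
  Term project 54 × 0.13 = 7.02
  Assignments 72 × 0.09 = 6.48
  Reflections 63 × 0.27 = 17.01
  Essays 75.3 × 0.09 = 6.777
  Studio work 54 × 0.05 = 2.7
  Case studies 45 × 0.08 = 3.6
Sum = 59.977
59.977 < 60 → F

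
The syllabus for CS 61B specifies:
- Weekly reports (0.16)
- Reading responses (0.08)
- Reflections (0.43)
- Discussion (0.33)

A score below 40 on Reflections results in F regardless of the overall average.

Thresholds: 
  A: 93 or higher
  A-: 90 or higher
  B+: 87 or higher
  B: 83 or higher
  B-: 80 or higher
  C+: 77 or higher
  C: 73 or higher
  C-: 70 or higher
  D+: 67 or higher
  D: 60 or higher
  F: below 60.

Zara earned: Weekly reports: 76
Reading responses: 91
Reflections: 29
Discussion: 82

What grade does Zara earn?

F

Reflections score 29 < 40: minimum not met.
Weighted total:
  Weekly reports 76 × 0.16 = 12.16
  Reading responses 91 × 0.08 = 7.28
  Reflections 29 × 0.43 = 12.47
  Discussion 82 × 0.33 = 27.06
Sum = 58.97
Because the Reflections minimum was not met, the result is F.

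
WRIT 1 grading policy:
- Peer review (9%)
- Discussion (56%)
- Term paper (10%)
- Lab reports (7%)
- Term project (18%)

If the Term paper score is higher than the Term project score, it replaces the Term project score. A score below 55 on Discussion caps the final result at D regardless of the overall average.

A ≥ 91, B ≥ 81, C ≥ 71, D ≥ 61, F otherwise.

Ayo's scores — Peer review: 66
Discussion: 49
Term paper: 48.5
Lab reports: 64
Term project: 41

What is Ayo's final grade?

F

Term paper (48.5) > Term project (41), so Term project counts as 48.5.
Discussion score 49 < 55: minimum not met.
Weighted total:
  Peer review 66 × 0.09 = 5.94
  Discussion 49 × 0.56 = 27.44
  Term paper 48.5 × 0.1 = 4.85
  Lab reports 64 × 0.07 = 4.48
  Term project 48.5 × 0.18 = 8.73
Sum = 51.44
51.44 would be F; cap at D applies → F.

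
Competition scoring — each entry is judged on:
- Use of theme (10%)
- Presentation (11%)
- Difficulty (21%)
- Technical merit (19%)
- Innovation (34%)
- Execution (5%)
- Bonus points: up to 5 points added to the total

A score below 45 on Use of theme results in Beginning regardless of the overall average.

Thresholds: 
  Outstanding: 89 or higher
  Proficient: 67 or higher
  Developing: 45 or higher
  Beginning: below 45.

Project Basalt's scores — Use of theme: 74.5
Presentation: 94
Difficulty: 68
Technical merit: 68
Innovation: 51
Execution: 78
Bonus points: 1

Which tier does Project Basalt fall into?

Proficient

Use of theme score 74.5 ≥ 45: minimum met.
Weighted total:
  Use of theme 74.5 × 0.1 = 7.45
  Presentation 94 × 0.11 = 10.34
  Difficulty 68 × 0.21 = 14.28
  Technical merit 68 × 0.19 = 12.92
  Innovation 51 × 0.34 = 17.34
  Execution 78 × 0.05 = 3.9
Sum = 66.23
Bonus points: 66.23 + 1 = 67.23
67.23 is ≥ 67 and < 89 → Proficient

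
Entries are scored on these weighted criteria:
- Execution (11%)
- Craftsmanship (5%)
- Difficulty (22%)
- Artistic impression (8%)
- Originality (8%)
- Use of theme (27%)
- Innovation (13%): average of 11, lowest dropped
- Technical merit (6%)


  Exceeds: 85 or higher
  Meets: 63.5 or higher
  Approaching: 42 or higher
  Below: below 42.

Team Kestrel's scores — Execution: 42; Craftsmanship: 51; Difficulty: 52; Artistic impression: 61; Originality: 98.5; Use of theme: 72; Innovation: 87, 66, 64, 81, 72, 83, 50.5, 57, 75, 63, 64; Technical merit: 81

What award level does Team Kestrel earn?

Innovation: drop 50.5 → average of remaining 10 = 712/10 = 71.2
Weighted total:
  Execution 42 × 0.11 = 4.62
  Craftsmanship 51 × 0.05 = 2.55
  Difficulty 52 × 0.22 = 11.44
  Artistic impression 61 × 0.08 = 4.88
  Originality 98.5 × 0.08 = 7.88
  Use of theme 72 × 0.27 = 19.44
  Innovation 71.2 × 0.13 = 9.256
  Technical merit 81 × 0.06 = 4.86
Sum = 64.926
64.926 is ≥ 63.5 and < 85 → Meets

Meets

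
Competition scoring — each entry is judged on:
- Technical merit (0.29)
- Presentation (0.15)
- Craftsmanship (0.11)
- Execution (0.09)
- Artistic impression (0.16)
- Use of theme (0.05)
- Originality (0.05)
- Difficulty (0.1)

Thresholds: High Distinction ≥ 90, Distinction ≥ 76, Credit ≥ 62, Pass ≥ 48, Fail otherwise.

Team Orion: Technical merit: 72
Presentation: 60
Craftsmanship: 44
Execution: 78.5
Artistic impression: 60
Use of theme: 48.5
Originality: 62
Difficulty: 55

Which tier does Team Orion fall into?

Credit

Weighted total:
  Technical merit 72 × 0.29 = 20.88
  Presentation 60 × 0.15 = 9
  Craftsmanship 44 × 0.11 = 4.84
  Execution 78.5 × 0.09 = 7.065
  Artistic impression 60 × 0.16 = 9.6
  Use of theme 48.5 × 0.05 = 2.425
  Originality 62 × 0.05 = 3.1
  Difficulty 55 × 0.1 = 5.5
Sum = 62.41
62.41 is ≥ 62 and < 76 → Credit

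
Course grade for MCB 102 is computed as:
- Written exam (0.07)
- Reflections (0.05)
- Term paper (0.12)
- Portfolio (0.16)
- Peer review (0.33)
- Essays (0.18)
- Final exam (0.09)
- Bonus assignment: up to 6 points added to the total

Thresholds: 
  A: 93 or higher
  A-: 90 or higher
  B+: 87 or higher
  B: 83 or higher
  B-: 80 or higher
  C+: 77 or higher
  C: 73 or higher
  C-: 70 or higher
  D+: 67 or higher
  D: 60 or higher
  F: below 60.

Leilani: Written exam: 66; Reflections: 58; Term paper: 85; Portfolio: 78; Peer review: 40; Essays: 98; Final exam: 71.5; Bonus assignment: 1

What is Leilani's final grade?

D+

Weighted total:
  Written exam 66 × 0.07 = 4.62
  Reflections 58 × 0.05 = 2.9
  Term paper 85 × 0.12 = 10.2
  Portfolio 78 × 0.16 = 12.48
  Peer review 40 × 0.33 = 13.2
  Essays 98 × 0.18 = 17.64
  Final exam 71.5 × 0.09 = 6.435
Sum = 67.475
Bonus assignment: 67.475 + 1 = 68.475
68.475 is ≥ 67 and < 70 → D+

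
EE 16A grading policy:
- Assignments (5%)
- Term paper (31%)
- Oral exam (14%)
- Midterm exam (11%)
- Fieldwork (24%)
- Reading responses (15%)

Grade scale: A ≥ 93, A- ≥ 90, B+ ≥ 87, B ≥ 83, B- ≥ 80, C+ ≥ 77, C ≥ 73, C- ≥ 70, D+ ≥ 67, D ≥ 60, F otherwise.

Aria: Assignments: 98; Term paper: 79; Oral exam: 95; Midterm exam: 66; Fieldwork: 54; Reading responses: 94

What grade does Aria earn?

C+

Weighted total:
  Assignments 98 × 0.05 = 4.9
  Term paper 79 × 0.31 = 24.49
  Oral exam 95 × 0.14 = 13.3
  Midterm exam 66 × 0.11 = 7.26
  Fieldwork 54 × 0.24 = 12.96
  Reading responses 94 × 0.15 = 14.1
Sum = 77.01
77.01 is ≥ 77 and < 80 → C+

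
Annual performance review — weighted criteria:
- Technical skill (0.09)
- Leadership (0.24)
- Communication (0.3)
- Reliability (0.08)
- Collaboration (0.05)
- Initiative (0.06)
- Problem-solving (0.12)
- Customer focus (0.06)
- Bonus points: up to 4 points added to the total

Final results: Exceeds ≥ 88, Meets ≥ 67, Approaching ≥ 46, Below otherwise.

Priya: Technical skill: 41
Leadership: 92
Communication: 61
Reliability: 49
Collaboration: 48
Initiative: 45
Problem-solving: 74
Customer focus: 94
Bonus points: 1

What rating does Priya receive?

Weighted total:
  Technical skill 41 × 0.09 = 3.69
  Leadership 92 × 0.24 = 22.08
  Communication 61 × 0.3 = 18.3
  Reliability 49 × 0.08 = 3.92
  Collaboration 48 × 0.05 = 2.4
  Initiative 45 × 0.06 = 2.7
  Problem-solving 74 × 0.12 = 8.88
  Customer focus 94 × 0.06 = 5.64
Sum = 67.61
Bonus points: 67.61 + 1 = 68.61
68.61 is ≥ 67 and < 88 → Meets

Meets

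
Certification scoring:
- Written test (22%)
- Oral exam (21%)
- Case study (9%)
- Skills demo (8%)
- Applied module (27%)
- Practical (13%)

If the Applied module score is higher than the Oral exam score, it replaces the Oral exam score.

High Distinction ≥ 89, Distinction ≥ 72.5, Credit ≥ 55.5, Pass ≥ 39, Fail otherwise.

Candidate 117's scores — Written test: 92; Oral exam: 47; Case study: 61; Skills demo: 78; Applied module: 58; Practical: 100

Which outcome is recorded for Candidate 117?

Applied module (58) > Oral exam (47), so Oral exam counts as 58.
Weighted total:
  Written test 92 × 0.22 = 20.24
  Oral exam 58 × 0.21 = 12.18
  Case study 61 × 0.09 = 5.49
  Skills demo 78 × 0.08 = 6.24
  Applied module 58 × 0.27 = 15.66
  Practical 100 × 0.13 = 13
Sum = 72.81
72.81 is ≥ 72.5 and < 89 → Distinction

Distinction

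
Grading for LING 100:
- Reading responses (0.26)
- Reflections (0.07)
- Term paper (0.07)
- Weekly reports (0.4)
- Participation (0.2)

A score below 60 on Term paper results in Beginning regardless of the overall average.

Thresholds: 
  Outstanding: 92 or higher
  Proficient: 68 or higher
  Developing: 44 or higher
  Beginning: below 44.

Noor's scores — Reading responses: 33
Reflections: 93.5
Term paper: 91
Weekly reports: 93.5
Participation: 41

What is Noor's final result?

Term paper score 91 ≥ 60: minimum met.
Weighted total:
  Reading responses 33 × 0.26 = 8.58
  Reflections 93.5 × 0.07 = 6.545
  Term paper 91 × 0.07 = 6.37
  Weekly reports 93.5 × 0.4 = 37.4
  Participation 41 × 0.2 = 8.2
Sum = 67.095
67.095 is ≥ 44 and < 68 → Developing

Developing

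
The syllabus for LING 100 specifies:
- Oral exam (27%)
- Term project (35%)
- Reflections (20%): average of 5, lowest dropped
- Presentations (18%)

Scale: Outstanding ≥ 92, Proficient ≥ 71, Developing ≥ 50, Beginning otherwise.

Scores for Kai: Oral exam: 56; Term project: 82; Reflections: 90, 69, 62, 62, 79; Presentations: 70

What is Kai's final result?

Reflections: drop 62 → average of remaining 4 = 300/4 = 75
Weighted total:
  Oral exam 56 × 0.27 = 15.12
  Term project 82 × 0.35 = 28.7
  Reflections 75 × 0.2 = 15
  Presentations 70 × 0.18 = 12.6
Sum = 71.42
71.42 is ≥ 71 and < 92 → Proficient

Proficient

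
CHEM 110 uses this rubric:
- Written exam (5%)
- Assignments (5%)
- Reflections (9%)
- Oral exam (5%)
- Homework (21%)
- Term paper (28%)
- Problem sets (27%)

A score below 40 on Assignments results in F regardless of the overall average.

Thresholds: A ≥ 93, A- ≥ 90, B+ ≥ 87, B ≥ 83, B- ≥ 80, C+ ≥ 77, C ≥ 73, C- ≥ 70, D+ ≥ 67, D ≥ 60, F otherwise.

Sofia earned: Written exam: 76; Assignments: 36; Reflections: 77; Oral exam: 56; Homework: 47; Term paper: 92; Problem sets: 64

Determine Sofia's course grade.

Assignments score 36 < 40: minimum not met.
Weighted total:
  Written exam 76 × 0.05 = 3.8
  Assignments 36 × 0.05 = 1.8
  Reflections 77 × 0.09 = 6.93
  Oral exam 56 × 0.05 = 2.8
  Homework 47 × 0.21 = 9.87
  Term paper 92 × 0.28 = 25.76
  Problem sets 64 × 0.27 = 17.28
Sum = 68.24
Because the Assignments minimum was not met, the result is F.

F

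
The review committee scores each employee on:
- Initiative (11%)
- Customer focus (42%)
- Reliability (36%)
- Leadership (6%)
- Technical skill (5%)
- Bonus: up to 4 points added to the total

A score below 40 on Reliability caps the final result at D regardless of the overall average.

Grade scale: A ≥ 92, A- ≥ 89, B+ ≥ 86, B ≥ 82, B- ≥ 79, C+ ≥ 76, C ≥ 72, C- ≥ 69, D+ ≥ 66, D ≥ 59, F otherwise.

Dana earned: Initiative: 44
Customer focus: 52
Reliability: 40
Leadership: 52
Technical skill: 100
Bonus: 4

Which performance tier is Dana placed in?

F

Reliability score 40 ≥ 40: minimum met.
Weighted total:
  Initiative 44 × 0.11 = 4.84
  Customer focus 52 × 0.42 = 21.84
  Reliability 40 × 0.36 = 14.4
  Leadership 52 × 0.06 = 3.12
  Technical skill 100 × 0.05 = 5
Sum = 49.2
Bonus: 49.2 + 4 = 53.2
53.2 < 59 → F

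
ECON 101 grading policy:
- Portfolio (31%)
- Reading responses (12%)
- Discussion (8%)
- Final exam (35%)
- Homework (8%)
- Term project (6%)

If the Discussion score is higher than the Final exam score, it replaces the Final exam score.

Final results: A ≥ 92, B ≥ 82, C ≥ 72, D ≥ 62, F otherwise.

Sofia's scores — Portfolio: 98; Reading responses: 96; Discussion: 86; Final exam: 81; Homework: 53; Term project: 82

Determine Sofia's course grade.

Discussion (86) > Final exam (81), so Final exam counts as 86.
Weighted total:
  Portfolio 98 × 0.31 = 30.38
  Reading responses 96 × 0.12 = 11.52
  Discussion 86 × 0.08 = 6.88
  Final exam 86 × 0.35 = 30.1
  Homework 53 × 0.08 = 4.24
  Term project 82 × 0.06 = 4.92
Sum = 88.04
88.04 is ≥ 82 and < 92 → B

B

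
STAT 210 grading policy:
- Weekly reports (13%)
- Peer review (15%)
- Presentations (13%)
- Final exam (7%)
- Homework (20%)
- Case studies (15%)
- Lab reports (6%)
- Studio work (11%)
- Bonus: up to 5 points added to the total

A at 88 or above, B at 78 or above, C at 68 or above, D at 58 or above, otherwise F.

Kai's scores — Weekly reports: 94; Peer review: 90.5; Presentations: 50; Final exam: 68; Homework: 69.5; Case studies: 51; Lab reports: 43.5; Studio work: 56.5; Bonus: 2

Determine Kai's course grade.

C

Weighted total:
  Weekly reports 94 × 0.13 = 12.22
  Peer review 90.5 × 0.15 = 13.575
  Presentations 50 × 0.13 = 6.5
  Final exam 68 × 0.07 = 4.76
  Homework 69.5 × 0.2 = 13.9
  Case studies 51 × 0.15 = 7.65
  Lab reports 43.5 × 0.06 = 2.61
  Studio work 56.5 × 0.11 = 6.215
Sum = 67.43
Bonus: 67.43 + 2 = 69.43
69.43 is ≥ 68 and < 78 → C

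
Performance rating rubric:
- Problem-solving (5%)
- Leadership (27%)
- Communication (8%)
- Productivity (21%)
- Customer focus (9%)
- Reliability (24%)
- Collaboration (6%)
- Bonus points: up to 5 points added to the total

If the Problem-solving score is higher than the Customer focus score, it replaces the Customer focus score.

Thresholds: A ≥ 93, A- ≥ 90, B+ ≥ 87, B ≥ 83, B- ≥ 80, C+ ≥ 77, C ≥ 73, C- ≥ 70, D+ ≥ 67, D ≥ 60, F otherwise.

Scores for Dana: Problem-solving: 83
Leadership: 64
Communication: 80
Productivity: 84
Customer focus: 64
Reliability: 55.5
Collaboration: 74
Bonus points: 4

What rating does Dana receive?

C

Problem-solving (83) > Customer focus (64), so Customer focus counts as 83.
Weighted total:
  Problem-solving 83 × 0.05 = 4.15
  Leadership 64 × 0.27 = 17.28
  Communication 80 × 0.08 = 6.4
  Productivity 84 × 0.21 = 17.64
  Customer focus 83 × 0.09 = 7.47
  Reliability 55.5 × 0.24 = 13.32
  Collaboration 74 × 0.06 = 4.44
Sum = 70.7
Bonus points: 70.7 + 4 = 74.7
74.7 is ≥ 73 and < 77 → C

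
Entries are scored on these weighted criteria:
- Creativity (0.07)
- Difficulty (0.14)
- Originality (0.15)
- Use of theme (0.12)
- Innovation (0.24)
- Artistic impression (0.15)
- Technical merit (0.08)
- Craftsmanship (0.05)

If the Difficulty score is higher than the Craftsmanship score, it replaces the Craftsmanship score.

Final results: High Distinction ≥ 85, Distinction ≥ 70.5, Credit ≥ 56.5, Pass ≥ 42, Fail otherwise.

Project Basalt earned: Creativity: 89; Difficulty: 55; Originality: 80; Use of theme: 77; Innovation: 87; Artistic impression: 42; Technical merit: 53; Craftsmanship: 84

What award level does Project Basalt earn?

Distinction

Difficulty (55) ≤ Craftsmanship (84), so Craftsmanship stays at 84.
Weighted total:
  Creativity 89 × 0.07 = 6.23
  Difficulty 55 × 0.14 = 7.7
  Originality 80 × 0.15 = 12
  Use of theme 77 × 0.12 = 9.24
  Innovation 87 × 0.24 = 20.88
  Artistic impression 42 × 0.15 = 6.3
  Technical merit 53 × 0.08 = 4.24
  Craftsmanship 84 × 0.05 = 4.2
Sum = 70.79
70.79 is ≥ 70.5 and < 85 → Distinction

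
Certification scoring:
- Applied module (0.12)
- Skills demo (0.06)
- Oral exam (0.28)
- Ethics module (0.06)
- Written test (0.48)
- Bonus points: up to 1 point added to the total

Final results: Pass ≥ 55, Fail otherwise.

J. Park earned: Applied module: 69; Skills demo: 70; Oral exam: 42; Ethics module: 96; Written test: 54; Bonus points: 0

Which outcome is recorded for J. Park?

Pass

Weighted total:
  Applied module 69 × 0.12 = 8.28
  Skills demo 70 × 0.06 = 4.2
  Oral exam 42 × 0.28 = 11.76
  Ethics module 96 × 0.06 = 5.76
  Written test 54 × 0.48 = 25.92
Sum = 55.92
Bonus points: 55.92 + 0 = 55.92
55.92 ≥ 55 → Pass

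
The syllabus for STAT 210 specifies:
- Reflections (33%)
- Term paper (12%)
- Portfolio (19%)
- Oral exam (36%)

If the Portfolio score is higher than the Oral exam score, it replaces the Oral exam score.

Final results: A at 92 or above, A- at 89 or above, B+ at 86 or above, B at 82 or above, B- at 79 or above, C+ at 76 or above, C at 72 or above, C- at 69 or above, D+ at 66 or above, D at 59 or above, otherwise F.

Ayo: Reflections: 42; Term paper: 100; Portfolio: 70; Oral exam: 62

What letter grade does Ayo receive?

Portfolio (70) > Oral exam (62), so Oral exam counts as 70.
Weighted total:
  Reflections 42 × 0.33 = 13.86
  Term paper 100 × 0.12 = 12
  Portfolio 70 × 0.19 = 13.3
  Oral exam 70 × 0.36 = 25.2
Sum = 64.36
64.36 is ≥ 59 and < 66 → D

D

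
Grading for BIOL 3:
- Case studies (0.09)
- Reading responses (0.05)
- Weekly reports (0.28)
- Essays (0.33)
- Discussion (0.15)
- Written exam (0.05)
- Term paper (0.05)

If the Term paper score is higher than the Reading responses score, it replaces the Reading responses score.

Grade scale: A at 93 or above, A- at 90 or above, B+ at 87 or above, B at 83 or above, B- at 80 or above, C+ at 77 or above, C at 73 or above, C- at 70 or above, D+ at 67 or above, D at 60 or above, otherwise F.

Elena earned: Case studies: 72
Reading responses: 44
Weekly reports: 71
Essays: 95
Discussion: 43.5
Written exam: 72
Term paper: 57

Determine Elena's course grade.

Term paper (57) > Reading responses (44), so Reading responses counts as 57.
Weighted total:
  Case studies 72 × 0.09 = 6.48
  Reading responses 57 × 0.05 = 2.85
  Weekly reports 71 × 0.28 = 19.88
  Essays 95 × 0.33 = 31.35
  Discussion 43.5 × 0.15 = 6.525
  Written exam 72 × 0.05 = 3.6
  Term paper 57 × 0.05 = 2.85
Sum = 73.535
73.535 is ≥ 73 and < 77 → C

C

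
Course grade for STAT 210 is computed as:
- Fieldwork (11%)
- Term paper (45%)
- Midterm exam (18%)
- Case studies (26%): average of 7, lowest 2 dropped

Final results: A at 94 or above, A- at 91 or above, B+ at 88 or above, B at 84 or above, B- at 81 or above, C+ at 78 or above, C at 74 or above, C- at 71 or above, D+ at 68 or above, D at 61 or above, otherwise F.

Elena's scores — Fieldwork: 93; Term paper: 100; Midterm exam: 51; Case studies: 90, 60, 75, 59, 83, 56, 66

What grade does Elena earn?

B-

Case studies: drop 56, 59 → average of remaining 5 = 374/5 = 74.8
Weighted total:
  Fieldwork 93 × 0.11 = 10.23
  Term paper 100 × 0.45 = 45
  Midterm exam 51 × 0.18 = 9.18
  Case studies 74.8 × 0.26 = 19.448
Sum = 83.858
83.858 is ≥ 81 and < 84 → B-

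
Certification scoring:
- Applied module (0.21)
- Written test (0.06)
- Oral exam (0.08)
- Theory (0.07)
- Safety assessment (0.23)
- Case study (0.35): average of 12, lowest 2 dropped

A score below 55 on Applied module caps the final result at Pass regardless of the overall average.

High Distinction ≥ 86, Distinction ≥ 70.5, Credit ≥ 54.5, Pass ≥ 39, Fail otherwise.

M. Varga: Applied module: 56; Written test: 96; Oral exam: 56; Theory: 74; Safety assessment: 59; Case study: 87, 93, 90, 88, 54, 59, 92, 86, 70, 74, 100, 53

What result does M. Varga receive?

Case study: drop 53, 54 → average of remaining 10 = 839/10 = 83.9
Applied module score 56 ≥ 55: minimum met.
Weighted total:
  Applied module 56 × 0.21 = 11.76
  Written test 96 × 0.06 = 5.76
  Oral exam 56 × 0.08 = 4.48
  Theory 74 × 0.07 = 5.18
  Safety assessment 59 × 0.23 = 13.57
  Case study 83.9 × 0.35 = 29.365
Sum = 70.115
70.115 is ≥ 54.5 and < 70.5 → Credit

Credit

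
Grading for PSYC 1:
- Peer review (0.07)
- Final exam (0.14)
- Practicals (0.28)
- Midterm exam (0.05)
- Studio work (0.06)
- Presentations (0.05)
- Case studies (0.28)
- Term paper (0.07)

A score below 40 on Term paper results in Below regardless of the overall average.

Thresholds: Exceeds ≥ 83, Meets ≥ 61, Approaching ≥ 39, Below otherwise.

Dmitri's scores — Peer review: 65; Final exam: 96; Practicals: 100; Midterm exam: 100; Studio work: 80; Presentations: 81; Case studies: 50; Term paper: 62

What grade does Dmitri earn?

Term paper score 62 ≥ 40: minimum met.
Weighted total:
  Peer review 65 × 0.07 = 4.55
  Final exam 96 × 0.14 = 13.44
  Practicals 100 × 0.28 = 28
  Midterm exam 100 × 0.05 = 5
  Studio work 80 × 0.06 = 4.8
  Presentations 81 × 0.05 = 4.05
  Case studies 50 × 0.28 = 14
  Term paper 62 × 0.07 = 4.34
Sum = 78.18
78.18 is ≥ 61 and < 83 → Meets

Meets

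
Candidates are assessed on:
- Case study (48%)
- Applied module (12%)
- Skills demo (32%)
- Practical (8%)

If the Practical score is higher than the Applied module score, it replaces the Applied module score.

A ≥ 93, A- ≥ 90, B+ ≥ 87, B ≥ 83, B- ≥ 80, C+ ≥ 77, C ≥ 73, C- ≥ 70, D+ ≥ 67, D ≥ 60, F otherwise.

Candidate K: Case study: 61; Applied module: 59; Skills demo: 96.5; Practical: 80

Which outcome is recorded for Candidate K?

Practical (80) > Applied module (59), so Applied module counts as 80.
Weighted total:
  Case study 61 × 0.48 = 29.28
  Applied module 80 × 0.12 = 9.6
  Skills demo 96.5 × 0.32 = 30.88
  Practical 80 × 0.08 = 6.4
Sum = 76.16
76.16 is ≥ 73 and < 77 → C

C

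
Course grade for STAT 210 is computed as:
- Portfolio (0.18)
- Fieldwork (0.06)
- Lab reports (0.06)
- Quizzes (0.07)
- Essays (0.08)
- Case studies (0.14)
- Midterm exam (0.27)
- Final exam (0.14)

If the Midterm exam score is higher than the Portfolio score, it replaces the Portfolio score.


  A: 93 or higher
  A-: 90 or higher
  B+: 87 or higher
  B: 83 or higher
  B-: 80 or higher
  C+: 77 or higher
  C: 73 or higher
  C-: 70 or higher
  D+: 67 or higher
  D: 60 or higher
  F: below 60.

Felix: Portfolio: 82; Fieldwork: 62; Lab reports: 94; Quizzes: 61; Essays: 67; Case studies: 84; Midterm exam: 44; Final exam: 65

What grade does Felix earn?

Midterm exam (44) ≤ Portfolio (82), so Portfolio stays at 82.
Weighted total:
  Portfolio 82 × 0.18 = 14.76
  Fieldwork 62 × 0.06 = 3.72
  Lab reports 94 × 0.06 = 5.64
  Quizzes 61 × 0.07 = 4.27
  Essays 67 × 0.08 = 5.36
  Case studies 84 × 0.14 = 11.76
  Midterm exam 44 × 0.27 = 11.88
  Final exam 65 × 0.14 = 9.1
Sum = 66.49
66.49 is ≥ 60 and < 67 → D

D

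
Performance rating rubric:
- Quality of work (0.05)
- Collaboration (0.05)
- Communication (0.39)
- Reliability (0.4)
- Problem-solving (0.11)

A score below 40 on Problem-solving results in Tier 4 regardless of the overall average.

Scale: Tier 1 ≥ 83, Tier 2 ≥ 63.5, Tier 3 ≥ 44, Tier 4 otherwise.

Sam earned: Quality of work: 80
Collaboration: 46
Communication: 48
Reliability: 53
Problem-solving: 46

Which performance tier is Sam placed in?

Tier 3

Problem-solving score 46 ≥ 40: minimum met.
Weighted total:
  Quality of work 80 × 0.05 = 4
  Collaboration 46 × 0.05 = 2.3
  Communication 48 × 0.39 = 18.72
  Reliability 53 × 0.4 = 21.2
  Problem-solving 46 × 0.11 = 5.06
Sum = 51.28
51.28 is ≥ 44 and < 63.5 → Tier 3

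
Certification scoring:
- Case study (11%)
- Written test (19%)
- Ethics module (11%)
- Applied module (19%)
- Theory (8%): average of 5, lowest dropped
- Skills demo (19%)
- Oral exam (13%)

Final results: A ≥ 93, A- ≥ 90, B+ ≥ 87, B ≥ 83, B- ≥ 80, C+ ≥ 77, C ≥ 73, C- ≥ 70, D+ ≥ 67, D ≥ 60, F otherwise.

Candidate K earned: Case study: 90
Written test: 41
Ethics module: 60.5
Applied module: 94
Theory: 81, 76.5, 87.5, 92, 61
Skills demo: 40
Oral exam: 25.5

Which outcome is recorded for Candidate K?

F

Theory: drop 61 → average of remaining 4 = 337/4 = 84.25
Weighted total:
  Case study 90 × 0.11 = 9.9
  Written test 41 × 0.19 = 7.79
  Ethics module 60.5 × 0.11 = 6.655
  Applied module 94 × 0.19 = 17.86
  Theory 84.25 × 0.08 = 6.74
  Skills demo 40 × 0.19 = 7.6
  Oral exam 25.5 × 0.13 = 3.315
Sum = 59.86
59.86 < 60 → F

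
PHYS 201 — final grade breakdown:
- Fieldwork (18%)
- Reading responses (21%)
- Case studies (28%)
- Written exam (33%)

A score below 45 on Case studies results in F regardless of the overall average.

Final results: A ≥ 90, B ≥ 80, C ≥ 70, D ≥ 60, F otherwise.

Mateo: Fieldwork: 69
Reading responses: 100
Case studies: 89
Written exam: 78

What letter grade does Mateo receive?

B

Case studies score 89 ≥ 45: minimum met.
Weighted total:
  Fieldwork 69 × 0.18 = 12.42
  Reading responses 100 × 0.21 = 21
  Case studies 89 × 0.28 = 24.92
  Written exam 78 × 0.33 = 25.74
Sum = 84.08
84.08 is ≥ 80 and < 90 → B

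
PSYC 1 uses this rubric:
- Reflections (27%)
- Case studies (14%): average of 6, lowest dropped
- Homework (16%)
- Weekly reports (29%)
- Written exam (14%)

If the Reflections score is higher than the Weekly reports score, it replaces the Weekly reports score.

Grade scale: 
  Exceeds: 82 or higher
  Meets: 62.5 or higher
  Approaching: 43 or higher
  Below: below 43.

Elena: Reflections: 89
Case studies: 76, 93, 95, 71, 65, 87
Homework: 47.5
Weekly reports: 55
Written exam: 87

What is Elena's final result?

Meets

Case studies: drop 65 → average of remaining 5 = 422/5 = 84.4
Reflections (89) > Weekly reports (55), so Weekly reports counts as 89.
Weighted total:
  Reflections 89 × 0.27 = 24.03
  Case studies 84.4 × 0.14 = 11.816
  Homework 47.5 × 0.16 = 7.6
  Weekly reports 89 × 0.29 = 25.81
  Written exam 87 × 0.14 = 12.18
Sum = 81.436
81.436 is ≥ 62.5 and < 82 → Meets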